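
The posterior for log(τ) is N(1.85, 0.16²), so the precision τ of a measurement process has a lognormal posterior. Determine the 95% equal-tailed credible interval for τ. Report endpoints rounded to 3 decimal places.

[4.648, 8.702]

On the log scale the 95% interval is 1.85 ± 1.960 × 0.16 = [1.5364, 2.1636].
Exponentiate: [e^1.5364, e^2.1636] = [4.648, 8.702].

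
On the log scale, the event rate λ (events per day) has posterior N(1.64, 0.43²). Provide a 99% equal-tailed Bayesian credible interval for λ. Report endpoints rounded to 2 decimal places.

[1.70, 15.61]

On the log scale the 99% interval is 1.64 ± 2.576 × 0.43 = [0.5324, 2.7476].
Exponentiate: [e^0.5324, e^2.7476] = [1.70, 15.61].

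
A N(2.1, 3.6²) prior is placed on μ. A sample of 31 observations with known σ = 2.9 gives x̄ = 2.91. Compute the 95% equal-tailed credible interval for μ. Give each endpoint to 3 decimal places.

Posterior precision = 1/3.6² + 31/2.9² = 0.0772 + 3.6861 = 3.7632, so posterior SD = 0.5155.
Posterior mean = (2.1/3.6² + 31·2.91/2.9²) / 3.7632 = 2.8934.
Interval: 2.8934 ± 1.960 × 0.5155 → [1.883, 3.904].

[1.883, 3.904]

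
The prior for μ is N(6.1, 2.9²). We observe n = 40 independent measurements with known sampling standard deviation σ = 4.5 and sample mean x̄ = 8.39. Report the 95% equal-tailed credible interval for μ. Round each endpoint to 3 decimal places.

Posterior precision = 1/2.9² + 40/4.5² = 0.1189 + 1.9753 = 2.0942, so posterior SD = 0.6910.
Posterior mean = (6.1/2.9² + 40·8.39/4.5²) / 2.0942 = 8.2600.
Interval: 8.2600 ± 1.960 × 0.6910 → [6.906, 9.614].

[6.906, 9.614]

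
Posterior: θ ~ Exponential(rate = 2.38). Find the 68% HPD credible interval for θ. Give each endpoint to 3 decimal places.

[0.000, 0.479]

The exponential density is strictly decreasing on [0, ∞), so the HPD interval is anchored at 0: [0, q] with P(θ ≤ q) = 0.68.
q = −ln(1 − 0.68) / 2.38 = 1.1394 / 2.38 = 0.479.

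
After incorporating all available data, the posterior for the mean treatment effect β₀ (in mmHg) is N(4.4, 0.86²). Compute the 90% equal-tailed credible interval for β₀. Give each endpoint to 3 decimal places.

The posterior is symmetric, so the 90% equal-tailed interval is β₀ = 4.4 ± z·0.86 with z = 1.645.
Half-width: 1.645 × 0.86 = 1.415.
4.4 − 1.415 = 2.985; 4.4 + 1.415 = 5.815.

[2.985, 5.815]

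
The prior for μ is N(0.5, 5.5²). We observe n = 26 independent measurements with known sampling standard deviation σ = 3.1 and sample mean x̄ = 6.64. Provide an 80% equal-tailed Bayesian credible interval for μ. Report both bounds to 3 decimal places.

[5.791, 7.340]

Posterior precision = 1/5.5² + 26/3.1² = 0.0331 + 2.7055 = 2.7386, so posterior SD = 0.6043.
Posterior mean = (0.5/5.5² + 26·6.64/3.1²) / 2.7386 = 6.5659.
Interval: 6.5659 ± 1.282 × 0.6043 → [5.791, 7.340].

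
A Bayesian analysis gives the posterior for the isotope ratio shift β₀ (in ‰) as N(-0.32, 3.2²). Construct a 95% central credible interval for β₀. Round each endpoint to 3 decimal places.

[-6.592, 5.952]

The posterior is symmetric, so the 95% equal-tailed interval is β₀ = -0.32 ± z·3.2 with z = 1.960.
Half-width: 1.960 × 3.2 = 6.272.
-0.32 − 6.272 = -6.592; -0.32 + 6.272 = 5.952.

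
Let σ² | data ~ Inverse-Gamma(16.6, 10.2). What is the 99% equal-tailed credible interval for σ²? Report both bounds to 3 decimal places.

[0.352, 1.279]

Inverse-Gamma(16.6, 10.2) quantiles: F⁻¹(0.005) and F⁻¹(0.995).
Equivalently, 1/σ² ~ Gamma(16.6, rate = 10.2); invert its 0.995 and 0.005 quantiles.
Posterior mean ≈ 0.654, SD ≈ 0.171; a Normal approximation gives roughly [0.213, 1.095].
Exact: lower = 0.352; upper = 1.279.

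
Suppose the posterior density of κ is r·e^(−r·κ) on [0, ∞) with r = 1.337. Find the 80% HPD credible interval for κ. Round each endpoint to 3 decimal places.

[0.000, 1.204]

The exponential density is strictly decreasing on [0, ∞), so the HPD interval is anchored at 0: [0, q] with P(κ ≤ q) = 0.80.
q = −ln(1 − 0.80) / 1.337 = 1.6094 / 1.337 = 1.204.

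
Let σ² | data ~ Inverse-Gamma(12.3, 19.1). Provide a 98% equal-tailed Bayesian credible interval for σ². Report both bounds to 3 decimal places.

Inverse-Gamma(12.3, 19.1) quantiles: F⁻¹(0.01) and F⁻¹(0.99).
Equivalently, 1/σ² ~ Gamma(12.3, rate = 19.1); invert its 0.99 and 0.01 quantiles.
Posterior mean ≈ 1.690, SD ≈ 0.527; a Normal approximation gives roughly [0.465, 2.915].
Exact: lower = 0.873; upper = 3.394.

[0.873, 3.394]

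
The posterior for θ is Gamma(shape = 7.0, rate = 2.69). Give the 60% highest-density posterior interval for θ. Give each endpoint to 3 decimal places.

[1.541, 3.100]

The posterior is unimodal and skewed, so the HPD interval has equal density at both endpoints and is the shortest 60% interval.
Solving f(1.541) = f(3.100) with F(3.100) − F(1.541) = 0.60 gives [1.541, 3.100].
For comparison, the equal-tailed interval is [1.760, 3.374]; the HPD is narrower and shifted toward the mode.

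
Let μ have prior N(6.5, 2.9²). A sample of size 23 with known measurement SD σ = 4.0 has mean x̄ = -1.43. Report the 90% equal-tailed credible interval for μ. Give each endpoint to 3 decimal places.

Posterior precision = 1/2.9² + 23/4.0² = 0.1189 + 1.4375 = 1.5564, so posterior SD = 0.8016.
Posterior mean = (6.5/2.9² + 23·-1.43/4.0²) / 1.5564 = -0.8242.
Interval: -0.8242 ± 1.645 × 0.8016 → [-2.143, 0.494].

[-2.143, 0.494]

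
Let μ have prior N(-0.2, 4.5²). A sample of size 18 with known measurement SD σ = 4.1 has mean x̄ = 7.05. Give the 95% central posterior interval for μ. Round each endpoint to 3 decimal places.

[4.879, 8.582]

Posterior precision = 1/4.5² + 18/4.1² = 0.0494 + 1.0708 = 1.1202, so posterior SD = 0.9448.
Posterior mean = (-0.2/4.5² + 18·7.05/4.1²) / 1.1202 = 6.7304.
Interval: 6.7304 ± 1.960 × 0.9448 → [4.879, 8.582].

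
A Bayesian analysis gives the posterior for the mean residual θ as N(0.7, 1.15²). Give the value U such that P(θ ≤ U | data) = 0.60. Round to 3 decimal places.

0.991

Need U with P(θ ≤ U) = 0.60: U = 0.7 + z_{0.4}·1.15.
z = 0.253; U = 0.7 + 0.253 × 1.15 = 0.991.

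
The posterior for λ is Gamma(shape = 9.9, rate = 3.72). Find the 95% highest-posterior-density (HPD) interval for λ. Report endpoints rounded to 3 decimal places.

[1.136, 4.347]

The posterior is unimodal and skewed, so the HPD interval has equal density at both endpoints and is the shortest 95% interval.
Solving f(1.136) = f(4.347) with F(4.347) − F(1.136) = 0.95 gives [1.136, 4.347].
For comparison, the equal-tailed interval is [1.271, 4.557]; the HPD is narrower and shifted toward the mode.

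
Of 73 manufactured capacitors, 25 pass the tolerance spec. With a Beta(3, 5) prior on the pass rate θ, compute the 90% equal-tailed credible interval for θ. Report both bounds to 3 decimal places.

[0.261, 0.434]

Posterior: Beta(3+25, 5+48) = Beta(28, 53).
Equal-tailed 90% interval: the 0.05 and 0.95 quantiles of Beta(28, 53).
Posterior mean ≈ 0.346, SD ≈ 0.053; a Normal approximation gives roughly [0.259, 0.432].
Exact: F⁻¹(0.05) = 0.261; F⁻¹(0.95) = 0.434.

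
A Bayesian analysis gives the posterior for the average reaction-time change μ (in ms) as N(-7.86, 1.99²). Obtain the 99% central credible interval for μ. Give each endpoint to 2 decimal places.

[-12.99, -2.73]

The posterior is symmetric, so the 99% equal-tailed interval is μ = -7.86 ± z·1.99 with z = 2.576.
Half-width: 2.576 × 1.99 = 5.13.
-7.86 − 5.13 = -12.99; -7.86 + 5.13 = -2.73.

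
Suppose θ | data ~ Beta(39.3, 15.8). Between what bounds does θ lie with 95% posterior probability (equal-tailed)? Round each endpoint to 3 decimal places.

Posterior: Beta(39.3, 15.8).
Equal-tailed 95% interval: the 0.025 and 0.975 quantiles of Beta(39.3, 15.8).
Posterior mean ≈ 0.713, SD ≈ 0.060; a Normal approximation gives roughly [0.595, 0.832].
Exact: F⁻¹(0.025) = 0.588; F⁻¹(0.975) = 0.824.

[0.588, 0.824]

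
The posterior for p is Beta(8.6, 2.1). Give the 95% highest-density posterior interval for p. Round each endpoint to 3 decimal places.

[0.579, 0.990]

The posterior is unimodal and skewed, so the HPD interval has equal density at both endpoints and is the shortest 95% interval.
Solving f(0.579) = f(0.990) with F(0.990) − F(0.579) = 0.95 gives [0.579, 0.990].
For comparison, the equal-tailed interval is [0.532, 0.970]; the HPD is narrower and shifted toward the mode.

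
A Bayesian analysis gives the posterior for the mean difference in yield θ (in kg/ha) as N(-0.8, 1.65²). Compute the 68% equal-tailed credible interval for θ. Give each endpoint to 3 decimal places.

The posterior is symmetric, so the 68% equal-tailed interval is θ = -0.8 ± z·1.65 with z = 0.994.
Half-width: 0.994 × 1.65 = 1.641.
-0.8 − 1.641 = -2.441; -0.8 + 1.641 = 0.841.

[-2.441, 0.841]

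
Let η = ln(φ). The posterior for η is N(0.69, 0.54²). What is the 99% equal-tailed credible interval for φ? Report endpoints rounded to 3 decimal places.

[0.496, 8.012]

On the log scale the 99% interval is 0.69 ± 2.576 × 0.54 = [-0.7009, 2.0809].
Exponentiate: [e^-0.7009, e^2.0809] = [0.496, 8.012].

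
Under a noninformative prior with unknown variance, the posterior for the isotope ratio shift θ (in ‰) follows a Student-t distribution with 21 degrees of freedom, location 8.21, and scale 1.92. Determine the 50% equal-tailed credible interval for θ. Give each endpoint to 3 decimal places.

The t_21 distribution is symmetric; the 50% interval is 8.21 ± t·1.92 with t_{0.75,21} = 0.686.
Half-width: 0.686 × 1.92 = 1.318.
8.21 − 1.318 = 6.892; 8.21 + 1.318 = 9.528.

[6.892, 9.528]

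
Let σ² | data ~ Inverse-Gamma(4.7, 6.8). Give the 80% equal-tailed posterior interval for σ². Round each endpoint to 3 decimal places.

Inverse-Gamma(4.7, 6.8) quantiles: F⁻¹(0.1) and F⁻¹(0.9).
Equivalently, 1/σ² ~ Gamma(4.7, rate = 6.8); invert its 0.9 and 0.1 quantiles.
Posterior mean ≈ 1.838, SD ≈ 1.118; a Normal approximation gives roughly [0.404, 3.271].
Exact: lower = 0.894; upper = 3.060.

[0.894, 3.060]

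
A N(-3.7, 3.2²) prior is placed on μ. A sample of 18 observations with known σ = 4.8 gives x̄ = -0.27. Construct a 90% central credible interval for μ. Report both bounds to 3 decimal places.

Posterior precision = 1/3.2² + 18/4.8² = 0.0977 + 0.7812 = 0.8789, so posterior SD = 1.0667.
Posterior mean = (-3.7/3.2² + 18·-0.27/4.8²) / 0.8789 = -0.6511.
Interval: -0.6511 ± 1.645 × 1.0667 → [-2.406, 1.103].

[-2.406, 1.103]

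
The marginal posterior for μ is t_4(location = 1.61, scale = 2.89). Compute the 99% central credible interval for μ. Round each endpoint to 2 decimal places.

The t_4 distribution is symmetric; the 99% interval is 1.61 ± t·2.89 with t_{0.995,4} = 4.604.
Half-width: 4.604 × 2.89 = 13.31.
1.61 − 13.31 = -11.70; 1.61 + 13.31 = 14.92.

[-11.70, 14.92]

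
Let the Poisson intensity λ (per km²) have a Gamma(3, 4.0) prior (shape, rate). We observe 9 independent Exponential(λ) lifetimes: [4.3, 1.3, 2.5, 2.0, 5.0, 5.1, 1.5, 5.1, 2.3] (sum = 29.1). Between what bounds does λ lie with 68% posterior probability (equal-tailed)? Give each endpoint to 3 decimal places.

Posterior: Gamma(3+9, 4.0+29.1) = Gamma(12, 33.1) (shape, rate).
Equal-tailed 68% interval: Gamma(12, 33.1) quantiles at 0.16 and 0.84.
Posterior mean ≈ 0.363, SD ≈ 0.105; a Normal approximation gives roughly [0.258, 0.467].
Exact: lower = 0.260; upper = 0.465.

[0.260, 0.465]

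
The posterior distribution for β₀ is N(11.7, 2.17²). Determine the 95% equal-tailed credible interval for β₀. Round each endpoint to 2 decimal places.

The posterior is symmetric, so the 95% equal-tailed interval is β₀ = 11.7 ± z·2.17 with z = 1.960.
Half-width: 1.960 × 2.17 = 4.25.
11.7 − 4.25 = 7.45; 11.7 + 4.25 = 15.95.

[7.45, 15.95]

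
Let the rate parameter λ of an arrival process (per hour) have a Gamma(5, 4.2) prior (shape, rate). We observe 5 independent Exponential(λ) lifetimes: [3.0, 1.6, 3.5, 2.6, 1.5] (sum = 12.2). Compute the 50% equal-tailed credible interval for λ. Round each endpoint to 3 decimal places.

Posterior: Gamma(5+5, 4.2+12.2) = Gamma(10, 16.4) (shape, rate).
Equal-tailed 50% interval: Gamma(10, 16.4) quantiles at 0.25 and 0.75.
Posterior mean ≈ 0.610, SD ≈ 0.193; a Normal approximation gives roughly [0.480, 0.740].
Exact: lower = 0.471; upper = 0.726.

[0.471, 0.726]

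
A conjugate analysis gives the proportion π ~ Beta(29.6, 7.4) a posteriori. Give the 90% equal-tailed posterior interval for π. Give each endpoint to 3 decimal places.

[0.685, 0.897]

Posterior: Beta(29.6, 7.4).
Equal-tailed 90% interval: the 0.05 and 0.95 quantiles of Beta(29.6, 7.4).
Posterior mean ≈ 0.800, SD ≈ 0.065; a Normal approximation gives roughly [0.693, 0.907].
Exact: F⁻¹(0.05) = 0.685; F⁻¹(0.95) = 0.897.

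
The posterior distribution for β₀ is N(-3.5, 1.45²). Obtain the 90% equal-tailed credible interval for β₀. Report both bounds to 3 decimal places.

The posterior is symmetric, so the 90% equal-tailed interval is β₀ = -3.5 ± z·1.45 with z = 1.645.
Half-width: 1.645 × 1.45 = 2.385.
-3.5 − 2.385 = -5.885; -3.5 + 2.385 = -1.115.

[-5.885, -1.115]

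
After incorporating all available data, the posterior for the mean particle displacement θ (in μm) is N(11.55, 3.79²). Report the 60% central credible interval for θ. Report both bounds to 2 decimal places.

The posterior is symmetric, so the 60% equal-tailed interval is θ = 11.55 ± z·3.79 with z = 0.842.
Half-width: 0.842 × 3.79 = 3.19.
11.55 − 3.19 = 8.36; 11.55 + 3.19 = 14.74.

[8.36, 14.74]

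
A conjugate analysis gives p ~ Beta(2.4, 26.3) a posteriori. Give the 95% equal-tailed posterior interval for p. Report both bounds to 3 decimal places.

Posterior: Beta(2.4, 26.3).
Equal-tailed 95% interval: the 0.025 and 0.975 quantiles of Beta(2.4, 26.3).
Posterior mean ≈ 0.084, SD ≈ 0.051; a Normal approximation gives roughly [-0.016, 0.183].
Exact: F⁻¹(0.025) = 0.014; F⁻¹(0.975) = 0.207.

[0.014, 0.207]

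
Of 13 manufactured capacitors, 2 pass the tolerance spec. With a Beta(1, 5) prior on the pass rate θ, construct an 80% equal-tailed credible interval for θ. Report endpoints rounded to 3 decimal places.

[0.063, 0.269]

Posterior: Beta(1+2, 5+11) = Beta(3, 16).
Equal-tailed 80% interval: the 0.1 and 0.9 quantiles of Beta(3, 16).
Posterior mean ≈ 0.158, SD ≈ 0.082; a Normal approximation gives roughly [0.053, 0.262].
Exact: F⁻¹(0.1) = 0.063; F⁻¹(0.9) = 0.269.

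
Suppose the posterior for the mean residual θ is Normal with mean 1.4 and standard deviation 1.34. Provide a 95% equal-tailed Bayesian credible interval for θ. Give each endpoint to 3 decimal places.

The posterior is symmetric, so the 95% equal-tailed interval is θ = 1.4 ± z·1.34 with z = 1.960.
Half-width: 1.960 × 1.34 = 2.626.
1.4 − 2.626 = -1.226; 1.4 + 2.626 = 4.026.

[-1.226, 4.026]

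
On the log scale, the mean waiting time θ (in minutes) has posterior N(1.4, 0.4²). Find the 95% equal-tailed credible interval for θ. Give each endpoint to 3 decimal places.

[1.852, 8.882]

On the log scale the 95% interval is 1.4 ± 1.960 × 0.4 = [0.6160, 2.1840].
Exponentiate: [e^0.6160, e^2.1840] = [1.852, 8.882].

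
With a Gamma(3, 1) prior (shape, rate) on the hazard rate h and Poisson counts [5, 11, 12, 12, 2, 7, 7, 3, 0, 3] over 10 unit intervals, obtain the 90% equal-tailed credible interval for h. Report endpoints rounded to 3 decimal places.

[4.757, 7.164]

Posterior: Gamma(3+62, 1+10) = Gamma(65, 11) (shape, rate).
Equal-tailed 90% interval: Gamma(65, 11) quantiles at 0.05 and 0.95.
Posterior mean ≈ 5.909, SD ≈ 0.733; a Normal approximation gives roughly [4.704, 7.115].
Exact: lower = 4.757; upper = 7.164.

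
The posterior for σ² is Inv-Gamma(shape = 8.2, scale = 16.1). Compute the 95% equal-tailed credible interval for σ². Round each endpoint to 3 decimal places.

Inverse-Gamma(8.2, 16.1) quantiles: F⁻¹(0.025) and F⁻¹(0.975).
Equivalently, 1/σ² ~ Gamma(8.2, rate = 16.1); invert its 0.975 and 0.025 quantiles.
Posterior mean ≈ 2.236, SD ≈ 0.898; a Normal approximation gives roughly [0.476, 3.996].
Exact: lower = 1.096; upper = 4.492.

[1.096, 4.492]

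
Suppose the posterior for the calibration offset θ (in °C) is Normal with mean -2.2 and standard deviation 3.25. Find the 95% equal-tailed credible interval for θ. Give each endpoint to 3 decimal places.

[-8.570, 4.170]

The posterior is symmetric, so the 95% equal-tailed interval is θ = -2.2 ± z·3.25 with z = 1.960.
Half-width: 1.960 × 3.25 = 6.370.
-2.2 − 6.370 = -8.570; -2.2 + 6.370 = 4.170.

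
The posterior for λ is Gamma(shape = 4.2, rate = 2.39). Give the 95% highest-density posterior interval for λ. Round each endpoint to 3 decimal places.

[0.337, 3.452]

The posterior is unimodal and skewed, so the HPD interval has equal density at both endpoints and is the shortest 95% interval.
Solving f(0.337) = f(3.452) with F(3.452) − F(0.337) = 0.95 gives [0.337, 3.452].
For comparison, the equal-tailed interval is [0.499, 3.794]; the HPD is narrower and shifted toward the mode.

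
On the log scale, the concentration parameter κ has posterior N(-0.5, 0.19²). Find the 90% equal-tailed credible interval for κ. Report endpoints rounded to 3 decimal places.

On the log scale the 90% interval is -0.5 ± 1.645 × 0.19 = [-0.8125, -0.1875].
Exponentiate: [e^-0.8125, e^-0.1875] = [0.444, 0.829].

[0.444, 0.829]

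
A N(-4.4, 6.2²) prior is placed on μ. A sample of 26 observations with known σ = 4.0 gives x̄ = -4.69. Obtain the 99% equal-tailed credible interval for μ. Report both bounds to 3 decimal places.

[-6.690, -2.681]

Posterior precision = 1/6.2² + 26/4.0² = 0.0260 + 1.6250 = 1.6510, so posterior SD = 0.7783.
Posterior mean = (-4.4/6.2² + 26·-4.69/4.0²) / 1.6510 = -4.6854.
Interval: -4.6854 ± 2.576 × 0.7783 → [-6.690, -2.681].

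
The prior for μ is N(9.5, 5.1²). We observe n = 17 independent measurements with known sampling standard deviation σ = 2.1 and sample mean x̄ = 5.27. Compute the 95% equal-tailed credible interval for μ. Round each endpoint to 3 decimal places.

[4.318, 6.305]

Posterior precision = 1/5.1² + 17/2.1² = 0.0384 + 3.8549 = 3.8933, so posterior SD = 0.5068.
Posterior mean = (9.5/5.1² + 17·5.27/2.1²) / 3.8933 = 5.3118.
Interval: 5.3118 ± 1.960 × 0.5068 → [4.318, 6.305].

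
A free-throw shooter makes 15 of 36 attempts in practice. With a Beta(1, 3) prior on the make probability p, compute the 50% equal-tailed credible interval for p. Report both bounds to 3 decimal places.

Posterior: Beta(1+15, 3+21) = Beta(16, 24).
Equal-tailed 50% interval: the 0.25 and 0.75 quantiles of Beta(16, 24).
Posterior mean ≈ 0.400, SD ≈ 0.077; a Normal approximation gives roughly [0.348, 0.452].
Exact: F⁻¹(0.25) = 0.347; F⁻¹(0.75) = 0.451.

[0.347, 0.451]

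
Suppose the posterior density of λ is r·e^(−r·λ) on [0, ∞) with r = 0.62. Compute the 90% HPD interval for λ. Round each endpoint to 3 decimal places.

The exponential density is strictly decreasing on [0, ∞), so the HPD interval is anchored at 0: [0, q] with P(λ ≤ q) = 0.90.
q = −ln(1 − 0.90) / 0.62 = 2.3026 / 0.62 = 3.714.

[0.000, 3.714]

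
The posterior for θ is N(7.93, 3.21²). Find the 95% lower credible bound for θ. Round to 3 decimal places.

2.650

Need L with P(θ ≥ L) = 0.95: L = 7.93 − z_{0.05}·3.21.
z = 1.645; L = 7.93 − 1.645 × 3.21 = 2.650.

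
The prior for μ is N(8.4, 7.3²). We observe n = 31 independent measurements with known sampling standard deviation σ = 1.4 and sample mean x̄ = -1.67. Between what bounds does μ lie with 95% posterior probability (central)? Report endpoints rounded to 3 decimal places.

Posterior precision = 1/7.3² + 31/1.4² = 0.0188 + 15.8163 = 15.8351, so posterior SD = 0.2513.
Posterior mean = (8.4/7.3² + 31·-1.67/1.4²) / 15.8351 = -1.6581.
Interval: -1.6581 ± 1.960 × 0.2513 → [-2.151, -1.166].

[-2.151, -1.166]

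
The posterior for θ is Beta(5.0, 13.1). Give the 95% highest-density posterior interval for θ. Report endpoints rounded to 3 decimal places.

[0.089, 0.477]

The posterior is unimodal and skewed, so the HPD interval has equal density at both endpoints and is the shortest 95% interval.
Solving f(0.089) = f(0.477) with F(0.477) − F(0.089) = 0.95 gives [0.089, 0.477].
For comparison, the equal-tailed interval is [0.102, 0.497]; the HPD is narrower and shifted toward the mode.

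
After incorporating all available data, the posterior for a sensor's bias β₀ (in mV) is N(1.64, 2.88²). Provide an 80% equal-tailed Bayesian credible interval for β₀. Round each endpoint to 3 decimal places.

[-2.051, 5.331]

The posterior is symmetric, so the 80% equal-tailed interval is β₀ = 1.64 ± z·2.88 with z = 1.282.
Half-width: 1.282 × 2.88 = 3.691.
1.64 − 3.691 = -2.051; 1.64 + 3.691 = 5.331.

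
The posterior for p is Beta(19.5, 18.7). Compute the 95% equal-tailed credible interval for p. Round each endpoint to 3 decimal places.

Posterior: Beta(19.5, 18.7).
Equal-tailed 95% interval: the 0.025 and 0.975 quantiles of Beta(19.5, 18.7).
Posterior mean ≈ 0.510, SD ≈ 0.080; a Normal approximation gives roughly [0.354, 0.667].
Exact: F⁻¹(0.025) = 0.354; F⁻¹(0.975) = 0.666.

[0.354, 0.666]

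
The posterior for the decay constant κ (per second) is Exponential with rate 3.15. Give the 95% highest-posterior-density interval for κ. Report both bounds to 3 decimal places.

[0.000, 0.951]

The exponential density is strictly decreasing on [0, ∞), so the HPD interval is anchored at 0: [0, q] with P(κ ≤ q) = 0.95.
q = −ln(1 − 0.95) / 3.15 = 2.9957 / 3.15 = 0.951.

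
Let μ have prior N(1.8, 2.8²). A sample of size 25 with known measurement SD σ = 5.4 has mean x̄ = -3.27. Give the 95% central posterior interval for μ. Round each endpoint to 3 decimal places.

[-4.588, -0.638]

Posterior precision = 1/2.8² + 25/5.4² = 0.1276 + 0.8573 = 0.9849, so posterior SD = 1.0076.
Posterior mean = (1.8/2.8² + 25·-3.27/5.4²) / 0.9849 = -2.6134.
Interval: -2.6134 ± 1.960 × 1.0076 → [-4.588, -0.638].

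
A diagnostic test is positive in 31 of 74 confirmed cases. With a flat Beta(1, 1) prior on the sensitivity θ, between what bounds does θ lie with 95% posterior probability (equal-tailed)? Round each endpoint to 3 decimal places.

[0.313, 0.533]

Posterior: Beta(1+31, 1+43) = Beta(32, 44).
Equal-tailed 95% interval: the 0.025 and 0.975 quantiles of Beta(32, 44).
Posterior mean ≈ 0.421, SD ≈ 0.056; a Normal approximation gives roughly [0.311, 0.531].
Exact: F⁻¹(0.025) = 0.313; F⁻¹(0.975) = 0.533.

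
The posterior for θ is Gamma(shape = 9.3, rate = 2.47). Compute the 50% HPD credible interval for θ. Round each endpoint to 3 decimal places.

[2.627, 4.219]

The posterior is unimodal and skewed, so the HPD interval has equal density at both endpoints and is the shortest 50% interval.
Solving f(2.627) = f(4.219) with F(4.219) − F(2.627) = 0.50 gives [2.627, 4.219].
For comparison, the equal-tailed interval is [2.876, 4.509]; the HPD is narrower and shifted toward the mode.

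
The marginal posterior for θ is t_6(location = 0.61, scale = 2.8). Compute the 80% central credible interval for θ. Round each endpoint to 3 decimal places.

The t_6 distribution is symmetric; the 80% interval is 0.61 ± t·2.8 with t_{0.9,6} = 1.440.
Half-width: 1.440 × 2.8 = 4.031.
0.61 − 4.031 = -3.421; 0.61 + 4.031 = 4.641.

[-3.421, 4.641]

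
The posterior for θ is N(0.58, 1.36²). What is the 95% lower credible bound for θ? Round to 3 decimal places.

-1.657

Need L with P(θ ≥ L) = 0.95: L = 0.58 − z_{0.05}·1.36.
z = 1.645; L = 0.58 − 1.645 × 1.36 = -1.657.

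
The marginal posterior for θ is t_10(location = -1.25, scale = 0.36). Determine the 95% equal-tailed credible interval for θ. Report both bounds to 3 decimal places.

The t_10 distribution is symmetric; the 95% interval is -1.25 ± t·0.36 with t_{0.975,10} = 2.228.
Half-width: 2.228 × 0.36 = 0.802.
-1.25 − 0.802 = -2.052; -1.25 + 0.802 = -0.448.

[-2.052, -0.448]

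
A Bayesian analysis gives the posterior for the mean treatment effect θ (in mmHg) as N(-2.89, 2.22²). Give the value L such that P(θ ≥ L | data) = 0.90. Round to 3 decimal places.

Need L with P(θ ≥ L) = 0.90: L = -2.89 − z_{0.1}·2.22.
z = 1.282; L = -2.89 − 1.282 × 2.22 = -5.735.

-5.735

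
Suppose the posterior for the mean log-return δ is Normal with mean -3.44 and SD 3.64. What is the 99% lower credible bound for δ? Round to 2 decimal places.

-11.91

Need L with P(δ ≥ L) = 0.99: L = -3.44 − z_{0.01}·3.64.
z = 2.326; L = -3.44 − 2.326 × 3.64 = -11.91.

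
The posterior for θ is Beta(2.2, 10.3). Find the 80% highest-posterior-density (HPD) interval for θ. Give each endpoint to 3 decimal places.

The posterior is unimodal and skewed, so the HPD interval has equal density at both endpoints and is the shortest 80% interval.
Solving f(0.029) = f(0.273) with F(0.273) − F(0.029) = 0.80 gives [0.029, 0.273].
For comparison, the equal-tailed interval is [0.057, 0.320]; the HPD is narrower and shifted toward the mode.

[0.029, 0.273]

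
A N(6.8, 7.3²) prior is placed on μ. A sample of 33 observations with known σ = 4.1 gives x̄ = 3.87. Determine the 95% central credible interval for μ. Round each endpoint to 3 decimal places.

Posterior precision = 1/7.3² + 33/4.1² = 0.0188 + 1.9631 = 1.9819, so posterior SD = 0.7103.
Posterior mean = (6.8/7.3² + 33·3.87/4.1²) / 1.9819 = 3.8977.
Interval: 3.8977 ± 1.960 × 0.7103 → [2.506, 5.290].

[2.506, 5.290]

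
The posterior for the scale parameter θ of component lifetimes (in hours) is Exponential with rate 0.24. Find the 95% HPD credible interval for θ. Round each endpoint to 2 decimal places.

The exponential density is strictly decreasing on [0, ∞), so the HPD interval is anchored at 0: [0, q] with P(θ ≤ q) = 0.95.
q = −ln(1 − 0.95) / 0.24 = 2.9957 / 0.24 = 12.48.

[0.00, 12.48]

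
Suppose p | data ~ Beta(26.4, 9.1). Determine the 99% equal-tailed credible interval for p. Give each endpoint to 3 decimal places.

[0.537, 0.900]

Posterior: Beta(26.4, 9.1).
Equal-tailed 99% interval: the 0.005 and 0.995 quantiles of Beta(26.4, 9.1).
Posterior mean ≈ 0.744, SD ≈ 0.072; a Normal approximation gives roughly [0.558, 0.930].
Exact: F⁻¹(0.005) = 0.537; F⁻¹(0.995) = 0.900.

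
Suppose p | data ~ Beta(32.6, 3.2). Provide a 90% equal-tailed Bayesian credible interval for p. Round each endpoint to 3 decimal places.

[0.822, 0.973]

Posterior: Beta(32.6, 3.2).
Equal-tailed 90% interval: the 0.05 and 0.95 quantiles of Beta(32.6, 3.2).
Posterior mean ≈ 0.911, SD ≈ 0.047; a Normal approximation gives roughly [0.833, 0.988].
Exact: F⁻¹(0.05) = 0.822; F⁻¹(0.95) = 0.973.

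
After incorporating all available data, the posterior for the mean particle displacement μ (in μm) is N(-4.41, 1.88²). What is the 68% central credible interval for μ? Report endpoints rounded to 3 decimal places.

The posterior is symmetric, so the 68% equal-tailed interval is μ = -4.41 ± z·1.88 with z = 0.994.
Half-width: 0.994 × 1.88 = 1.870.
-4.41 − 1.870 = -6.280; -4.41 + 1.870 = -2.540.

[-6.280, -2.540]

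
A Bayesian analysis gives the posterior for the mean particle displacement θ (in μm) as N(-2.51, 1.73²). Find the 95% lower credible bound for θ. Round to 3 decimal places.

Need L with P(θ ≥ L) = 0.95: L = -2.51 − z_{0.05}·1.73.
z = 1.645; L = -2.51 − 1.645 × 1.73 = -5.356.

-5.356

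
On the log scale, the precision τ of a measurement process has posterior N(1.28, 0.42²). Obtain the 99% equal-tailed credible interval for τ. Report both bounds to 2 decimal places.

On the log scale the 99% interval is 1.28 ± 2.576 × 0.42 = [0.1982, 2.3618].
Exponentiate: [e^0.1982, e^2.3618] = [1.22, 10.61].

[1.22, 10.61]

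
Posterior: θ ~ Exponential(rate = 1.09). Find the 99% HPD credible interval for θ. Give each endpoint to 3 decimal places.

The exponential density is strictly decreasing on [0, ∞), so the HPD interval is anchored at 0: [0, q] with P(θ ≤ q) = 0.99.
q = −ln(1 − 0.99) / 1.09 = 4.6052 / 1.09 = 4.225.

[0.000, 4.225]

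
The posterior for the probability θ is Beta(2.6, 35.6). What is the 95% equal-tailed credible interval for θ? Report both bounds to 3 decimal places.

Posterior: Beta(2.6, 35.6).
Equal-tailed 95% interval: the 0.025 and 0.975 quantiles of Beta(2.6, 35.6).
Posterior mean ≈ 0.068, SD ≈ 0.040; a Normal approximation gives roughly [-0.011, 0.147].
Exact: F⁻¹(0.025) = 0.012; F⁻¹(0.975) = 0.165.

[0.012, 0.165]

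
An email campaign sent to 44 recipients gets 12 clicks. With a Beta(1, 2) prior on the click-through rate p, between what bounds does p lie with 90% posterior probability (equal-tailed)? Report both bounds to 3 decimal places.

Posterior: Beta(1+12, 2+32) = Beta(13, 34).
Equal-tailed 90% interval: the 0.05 and 0.95 quantiles of Beta(13, 34).
Posterior mean ≈ 0.277, SD ≈ 0.065; a Normal approximation gives roughly [0.170, 0.383].
Exact: F⁻¹(0.05) = 0.176; F⁻¹(0.95) = 0.388.

[0.176, 0.388]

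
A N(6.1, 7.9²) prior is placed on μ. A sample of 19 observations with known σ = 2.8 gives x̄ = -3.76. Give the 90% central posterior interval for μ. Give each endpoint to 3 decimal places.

Posterior precision = 1/7.9² + 19/2.8² = 0.0160 + 2.4235 = 2.4395, so posterior SD = 0.6403.
Posterior mean = (6.1/7.9² + 19·-3.76/2.8²) / 2.4395 = -3.6952.
Interval: -3.6952 ± 1.645 × 0.6403 → [-4.748, -2.642].

[-4.748, -2.642]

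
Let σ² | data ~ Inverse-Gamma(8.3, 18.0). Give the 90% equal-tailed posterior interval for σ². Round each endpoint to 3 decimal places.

Inverse-Gamma(8.3, 18.0) quantiles: F⁻¹(0.05) and F⁻¹(0.95).
Equivalently, 1/σ² ~ Gamma(8.3, rate = 18.0); invert its 0.95 and 0.05 quantiles.
Posterior mean ≈ 2.466, SD ≈ 0.982; a Normal approximation gives roughly [0.850, 4.082].
Exact: lower = 1.330; upper = 4.293.

[1.330, 4.293]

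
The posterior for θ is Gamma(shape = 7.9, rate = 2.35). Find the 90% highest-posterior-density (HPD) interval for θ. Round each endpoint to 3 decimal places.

The posterior is unimodal and skewed, so the HPD interval has equal density at both endpoints and is the shortest 90% interval.
Solving f(1.446) = f(5.209) with F(5.209) − F(1.446) = 0.90 gives [1.446, 5.209].
For comparison, the equal-tailed interval is [1.664, 5.540]; the HPD is narrower and shifted toward the mode.

[1.446, 5.209]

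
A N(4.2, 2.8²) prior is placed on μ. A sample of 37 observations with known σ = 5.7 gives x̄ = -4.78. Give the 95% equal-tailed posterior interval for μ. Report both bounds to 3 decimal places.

Posterior precision = 1/2.8² + 37/5.7² = 0.1276 + 1.1388 = 1.2664, so posterior SD = 0.8886.
Posterior mean = (4.2/2.8² + 37·-4.78/5.7²) / 1.2664 = -3.8755.
Interval: -3.8755 ± 1.960 × 0.8886 → [-5.617, -2.134].

[-5.617, -2.134]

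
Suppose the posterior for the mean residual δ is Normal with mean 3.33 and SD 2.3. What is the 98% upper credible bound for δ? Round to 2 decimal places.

8.05

Need U with P(δ ≤ U) = 0.98: U = 3.33 + z_{0.02}·2.3.
z = 2.054; U = 3.33 + 2.054 × 2.3 = 8.05.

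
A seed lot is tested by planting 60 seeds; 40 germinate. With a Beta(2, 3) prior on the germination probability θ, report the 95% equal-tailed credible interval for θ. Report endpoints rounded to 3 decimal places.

Posterior: Beta(2+40, 3+20) = Beta(42, 23).
Equal-tailed 95% interval: the 0.025 and 0.975 quantiles of Beta(42, 23).
Posterior mean ≈ 0.646, SD ≈ 0.059; a Normal approximation gives roughly [0.531, 0.762].
Exact: F⁻¹(0.025) = 0.527; F⁻¹(0.975) = 0.757.

[0.527, 0.757]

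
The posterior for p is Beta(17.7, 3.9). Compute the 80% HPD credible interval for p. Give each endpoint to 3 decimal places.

[0.734, 0.933]

The posterior is unimodal and skewed, so the HPD interval has equal density at both endpoints and is the shortest 80% interval.
Solving f(0.734) = f(0.933) with F(0.933) − F(0.734) = 0.80 gives [0.734, 0.933].
For comparison, the equal-tailed interval is [0.710, 0.916]; the HPD is narrower and shifted toward the mode.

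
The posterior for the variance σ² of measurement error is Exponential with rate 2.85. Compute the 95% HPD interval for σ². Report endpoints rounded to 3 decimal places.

The exponential density is strictly decreasing on [0, ∞), so the HPD interval is anchored at 0: [0, q] with P(σ² ≤ q) = 0.95.
q = −ln(1 − 0.95) / 2.85 = 2.9957 / 2.85 = 1.051.

[0.000, 1.051]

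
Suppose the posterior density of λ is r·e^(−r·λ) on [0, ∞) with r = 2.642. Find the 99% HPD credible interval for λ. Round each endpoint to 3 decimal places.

The exponential density is strictly decreasing on [0, ∞), so the HPD interval is anchored at 0: [0, q] with P(λ ≤ q) = 0.99.
q = −ln(1 − 0.99) / 2.642 = 4.6052 / 2.642 = 1.743.

[0.000, 1.743]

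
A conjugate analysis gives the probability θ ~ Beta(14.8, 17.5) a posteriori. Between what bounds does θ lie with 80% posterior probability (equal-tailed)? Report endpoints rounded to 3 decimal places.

[0.347, 0.571]

Posterior: Beta(14.8, 17.5).
Equal-tailed 80% interval: the 0.1 and 0.9 quantiles of Beta(14.8, 17.5).
Posterior mean ≈ 0.458, SD ≈ 0.086; a Normal approximation gives roughly [0.348, 0.569].
Exact: F⁻¹(0.1) = 0.347; F⁻¹(0.9) = 0.571.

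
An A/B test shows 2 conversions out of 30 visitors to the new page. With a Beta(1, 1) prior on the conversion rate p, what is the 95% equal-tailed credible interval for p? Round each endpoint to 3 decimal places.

[0.020, 0.214]

Posterior: Beta(1+2, 1+28) = Beta(3, 29).
Equal-tailed 95% interval: the 0.025 and 0.975 quantiles of Beta(3, 29).
Posterior mean ≈ 0.094, SD ≈ 0.051; a Normal approximation gives roughly [-0.006, 0.193].
Exact: F⁻¹(0.025) = 0.020; F⁻¹(0.975) = 0.214.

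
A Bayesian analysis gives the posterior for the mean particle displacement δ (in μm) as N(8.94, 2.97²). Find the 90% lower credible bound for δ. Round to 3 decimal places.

5.134

Need L with P(δ ≥ L) = 0.90: L = 8.94 − z_{0.1}·2.97.
z = 1.282; L = 8.94 − 1.282 × 2.97 = 5.134.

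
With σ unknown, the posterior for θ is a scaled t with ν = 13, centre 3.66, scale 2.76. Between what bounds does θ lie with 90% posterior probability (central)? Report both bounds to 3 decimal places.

[-1.228, 8.548]

The t_13 distribution is symmetric; the 90% interval is 3.66 ± t·2.76 with t_{0.95,13} = 1.771.
Half-width: 1.771 × 2.76 = 4.888.
3.66 − 4.888 = -1.228; 3.66 + 4.888 = 8.548.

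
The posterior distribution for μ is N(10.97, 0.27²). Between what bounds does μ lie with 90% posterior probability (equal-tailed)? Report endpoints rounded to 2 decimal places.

The posterior is symmetric, so the 90% equal-tailed interval is μ = 10.97 ± z·0.27 with z = 1.645.
Half-width: 1.645 × 0.27 = 0.44.
10.97 − 0.44 = 10.53; 10.97 + 0.44 = 11.41.

[10.53, 11.41]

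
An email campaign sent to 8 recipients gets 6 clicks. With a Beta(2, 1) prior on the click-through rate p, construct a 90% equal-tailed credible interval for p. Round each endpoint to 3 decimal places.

Posterior: Beta(2+6, 1+2) = Beta(8, 3).
Equal-tailed 90% interval: the 0.05 and 0.95 quantiles of Beta(8, 3).
Posterior mean ≈ 0.727, SD ≈ 0.129; a Normal approximation gives roughly [0.516, 0.939].
Exact: F⁻¹(0.05) = 0.493; F⁻¹(0.95) = 0.913.

[0.493, 0.913]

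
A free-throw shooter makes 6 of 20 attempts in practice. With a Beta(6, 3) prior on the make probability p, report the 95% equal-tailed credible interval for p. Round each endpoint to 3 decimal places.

Posterior: Beta(6+6, 3+14) = Beta(12, 17).
Equal-tailed 95% interval: the 0.025 and 0.975 quantiles of Beta(12, 17).
Posterior mean ≈ 0.414, SD ≈ 0.090; a Normal approximation gives roughly [0.238, 0.590].
Exact: F⁻¹(0.025) = 0.245; F⁻¹(0.975) = 0.594.

[0.245, 0.594]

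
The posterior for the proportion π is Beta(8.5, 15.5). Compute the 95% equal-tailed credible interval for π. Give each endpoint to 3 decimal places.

[0.180, 0.551]

Posterior: Beta(8.5, 15.5).
Equal-tailed 95% interval: the 0.025 and 0.975 quantiles of Beta(8.5, 15.5).
Posterior mean ≈ 0.354, SD ≈ 0.096; a Normal approximation gives roughly [0.167, 0.542].
Exact: F⁻¹(0.025) = 0.180; F⁻¹(0.975) = 0.551.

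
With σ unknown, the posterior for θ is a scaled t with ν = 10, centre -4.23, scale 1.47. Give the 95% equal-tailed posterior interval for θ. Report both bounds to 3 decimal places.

[-7.505, -0.955]

The t_10 distribution is symmetric; the 95% interval is -4.23 ± t·1.47 with t_{0.975,10} = 2.228.
Half-width: 2.228 × 1.47 = 3.275.
-4.23 − 3.275 = -7.505; -4.23 + 3.275 = -0.955.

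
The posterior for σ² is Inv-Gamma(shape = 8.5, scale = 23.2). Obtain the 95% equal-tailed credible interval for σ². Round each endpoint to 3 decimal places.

Inverse-Gamma(8.5, 23.2) quantiles: F⁻¹(0.025) and F⁻¹(0.975).
Equivalently, 1/σ² ~ Gamma(8.5, rate = 23.2); invert its 0.975 and 0.025 quantiles.
Posterior mean ≈ 3.093, SD ≈ 1.213; a Normal approximation gives roughly [0.715, 5.471].
Exact: lower = 1.537; upper = 6.134.

[1.537, 6.134]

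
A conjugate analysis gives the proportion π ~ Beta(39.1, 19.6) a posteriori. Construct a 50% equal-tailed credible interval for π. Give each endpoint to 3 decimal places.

[0.626, 0.709]

Posterior: Beta(39.1, 19.6).
Equal-tailed 50% interval: the 0.25 and 0.75 quantiles of Beta(39.1, 19.6).
Posterior mean ≈ 0.666, SD ≈ 0.061; a Normal approximation gives roughly [0.625, 0.707].
Exact: F⁻¹(0.25) = 0.626; F⁻¹(0.75) = 0.709.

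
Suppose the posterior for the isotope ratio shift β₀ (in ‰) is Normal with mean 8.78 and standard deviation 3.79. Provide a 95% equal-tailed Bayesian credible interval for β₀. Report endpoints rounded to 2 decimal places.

[1.35, 16.21]

The posterior is symmetric, so the 95% equal-tailed interval is β₀ = 8.78 ± z·3.79 with z = 1.960.
Half-width: 1.960 × 3.79 = 7.43.
8.78 − 7.43 = 1.35; 8.78 + 7.43 = 16.21.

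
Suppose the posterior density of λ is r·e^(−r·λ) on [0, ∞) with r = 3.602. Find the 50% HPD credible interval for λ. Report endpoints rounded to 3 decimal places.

The exponential density is strictly decreasing on [0, ∞), so the HPD interval is anchored at 0: [0, q] with P(λ ≤ q) = 0.50.
q = −ln(1 − 0.50) / 3.602 = 0.6931 / 3.602 = 0.192.

[0.000, 0.192]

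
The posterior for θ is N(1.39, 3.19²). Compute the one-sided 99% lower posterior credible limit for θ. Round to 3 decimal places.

-6.031

Need L with P(θ ≥ L) = 0.99: L = 1.39 − z_{0.01}·3.19.
z = 2.326; L = 1.39 − 2.326 × 3.19 = -6.031.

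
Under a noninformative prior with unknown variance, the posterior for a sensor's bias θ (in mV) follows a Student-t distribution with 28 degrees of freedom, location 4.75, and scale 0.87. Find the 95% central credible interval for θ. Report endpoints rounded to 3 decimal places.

The t_28 distribution is symmetric; the 95% interval is 4.75 ± t·0.87 with t_{0.975,28} = 2.048.
Half-width: 2.048 × 0.87 = 1.782.
4.75 − 1.782 = 2.968; 4.75 + 1.782 = 6.532.

[2.968, 6.532]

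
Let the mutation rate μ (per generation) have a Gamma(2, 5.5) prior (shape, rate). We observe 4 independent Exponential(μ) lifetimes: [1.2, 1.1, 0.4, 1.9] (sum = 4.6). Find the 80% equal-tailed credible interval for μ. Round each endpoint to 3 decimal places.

[0.312, 0.918]

Posterior: Gamma(2+4, 5.5+4.6) = Gamma(6, 10.1) (shape, rate).
Equal-tailed 80% interval: Gamma(6, 10.1) quantiles at 0.1 and 0.9.
Posterior mean ≈ 0.594, SD ≈ 0.243; a Normal approximation gives roughly [0.283, 0.905].
Exact: lower = 0.312; upper = 0.918.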